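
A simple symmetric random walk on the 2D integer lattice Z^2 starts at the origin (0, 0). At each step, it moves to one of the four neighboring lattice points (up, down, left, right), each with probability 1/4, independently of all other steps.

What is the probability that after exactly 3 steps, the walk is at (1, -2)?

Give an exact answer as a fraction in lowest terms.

Let h be the number of horizontal steps (so 3-h are vertical). To end at (1,-2) need (h+1)/2 right-steps and ((3-h)-2)/2 up-steps.
Sum over h with 1 ≤ h ≤ 1, h ≡ 1 (mod 2), 3-h ≡ 0 (mod 2):
h=1: C(3,1)·C(1,1)·C(2,0) = 3·1·1 = 3
Total favorable: 3
Total paths: 4^3 = 64
P = 3/64 = 3/64

Answer: 3/64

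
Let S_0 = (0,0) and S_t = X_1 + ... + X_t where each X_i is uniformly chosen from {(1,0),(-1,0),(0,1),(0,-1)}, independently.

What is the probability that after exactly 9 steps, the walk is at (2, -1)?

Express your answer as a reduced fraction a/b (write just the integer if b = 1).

Answer: 1323/32768

Derivation:
Let h be the number of horizontal steps (so 9-h are vertical). To end at (2,-1) need (h+2)/2 right-steps and ((9-h)-1)/2 up-steps.
Sum over h with 2 ≤ h ≤ 8, h ≡ 0 (mod 2), 9-h ≡ 1 (mod 2):
h=2: C(9,2)·C(2,2)·C(7,3) = 36·1·35 = 1260
h=4: C(9,4)·C(4,3)·C(5,2) = 126·4·10 = 5040
h=6: C(9,6)·C(6,4)·C(3,1) = 84·15·3 = 3780
h=8: C(9,8)·C(8,5)·C(1,0) = 9·56·1 = 504
Total favorable: 10584
Total paths: 4^9 = 262144
P = 10584/262144 = 1323/32768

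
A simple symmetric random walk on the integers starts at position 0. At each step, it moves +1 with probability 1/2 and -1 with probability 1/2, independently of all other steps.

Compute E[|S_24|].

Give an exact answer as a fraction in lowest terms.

Answer: 2028117/524288

Derivation:
S_24 takes values m ≡ 0 (mod 2) with |m| ≤ 24; P(S_24=m) = C(24,(24+m)/2)/2^24.
Total paths: 2^24 = 16777216
Distribution: P(S=-24)=1/16777216, P(S=-22)=24/16777216, P(S=-20)=276/16777216, P(S=-18)=2024/16777216, P(S=-16)=10626/16777216, P(S=-14)=42504/16777216, P(S=-12)=134596/16777216, P(S=-10)=346104/16777216, P(S=-8)=735471/16777216, P(S=-6)=1307504/16777216, P(S=-4)=1961256/16777216, P(S=-2)=2496144/16777216, P(S=0)=2704156/16777216, P(S=2)=2496144/16777216, P(S=4)=1961256/16777216, P(S=6)=1307504/16777216, P(S=8)=735471/16777216, P(S=10)=346104/16777216, P(S=12)=134596/16777216, P(S=14)=42504/16777216, P(S=16)=10626/16777216, P(S=18)=2024/16777216, P(S=20)=276/16777216, P(S=22)=24/16777216, P(S=24)=1/16777216
E[|S_24|] = Σ_m |m|·P(S_24=m) = 64899744/16777216 = 2028117/524288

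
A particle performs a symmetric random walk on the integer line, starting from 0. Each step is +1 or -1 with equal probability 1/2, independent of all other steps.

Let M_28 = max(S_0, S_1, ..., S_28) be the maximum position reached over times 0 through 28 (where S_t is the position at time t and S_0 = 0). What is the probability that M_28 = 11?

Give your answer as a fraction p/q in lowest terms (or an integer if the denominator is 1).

Let M_28 = max(S_0,...,S_28). Use the reflection principle: for j ≥ 1, #{paths with M_28 ≥ j} = #{S_28 ≥ j} + #{S_28 ≥ j+1}.
By reflection, #{M_28 ≥ 11} = #{S_28 ≥ 11} + #{S_28 ≥ 12} = 4791323 + 4791323 = 9582646.
#{M_28 ≥ 12} = #{S_28 ≥ 12} + #{S_28 ≥ 13} = 4791323 + 1683218 = 6474541.
#{M_28 = 11} = 9582646 - 6474541 = 3108105.
P(M_28 = 11) = 3108105/268435456 = 3108105/268435456

Answer: 3108105/268435456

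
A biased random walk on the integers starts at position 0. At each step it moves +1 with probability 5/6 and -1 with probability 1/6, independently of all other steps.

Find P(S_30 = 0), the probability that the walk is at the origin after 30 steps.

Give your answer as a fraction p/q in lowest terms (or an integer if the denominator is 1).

To be at 0 after 30 steps: need exactly 15 steps of +1 and 15 of -1.
Number of such sequences: C(30,15) = 155117520
Each has probability (5/6)^15 · (1/6)^15 = 30517578125/221073919720733357899776
P = 155117520 · 30517578125/221073919720733357899776 = 32873687744140625/1535235553616203874304

Answer: 32873687744140625/1535235553616203874304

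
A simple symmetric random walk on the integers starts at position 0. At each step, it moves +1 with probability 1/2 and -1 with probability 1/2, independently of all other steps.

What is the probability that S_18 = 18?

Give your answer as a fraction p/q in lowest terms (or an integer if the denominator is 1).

To reach position 18 after 18 steps: need 18 steps of +1 and 0 of -1.
Favorable paths: C(18,18) = 1
Total paths: 2^18 = 262144
P = 1/262144 = 1/262144

Answer: 1/262144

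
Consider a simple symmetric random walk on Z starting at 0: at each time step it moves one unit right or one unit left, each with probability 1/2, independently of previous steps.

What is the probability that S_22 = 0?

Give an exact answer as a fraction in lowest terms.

Answer: 88179/524288

Derivation:
To return to 0 after 22 steps: need exactly 11 steps of +1 and 11 of -1.
Favorable paths: C(22,11) = 705432
Total paths: 2^22 = 4194304
P = 705432/4194304 = 88179/524288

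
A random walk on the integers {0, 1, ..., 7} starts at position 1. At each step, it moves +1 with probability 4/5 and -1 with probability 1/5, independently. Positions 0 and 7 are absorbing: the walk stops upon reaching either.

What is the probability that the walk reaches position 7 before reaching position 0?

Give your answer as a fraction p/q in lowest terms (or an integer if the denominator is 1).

Biased walk: p = 4/5, q = 1/5, r = q/p = 1/4
Gambler's ruin: P(hit 7 before 0 | start at 1) = (1 - r^a)/(1 - r^N)
r^1 = 1/4; r^7 = 1/16384
P = (1 - 1/4) / (1 - 1/16384) = 3/4 / 16383/16384 = 4096/5461

Answer: 4096/5461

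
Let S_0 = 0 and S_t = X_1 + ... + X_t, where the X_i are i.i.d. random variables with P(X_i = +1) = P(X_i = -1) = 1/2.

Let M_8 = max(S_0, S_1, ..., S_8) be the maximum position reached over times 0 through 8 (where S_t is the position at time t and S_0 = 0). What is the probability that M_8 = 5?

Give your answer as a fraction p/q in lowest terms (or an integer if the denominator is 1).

Let M_8 = max(S_0,...,S_8). Use the reflection principle: for j ≥ 1, #{paths with M_8 ≥ j} = #{S_8 ≥ j} + #{S_8 ≥ j+1}.
By reflection, #{M_8 ≥ 5} = #{S_8 ≥ 5} + #{S_8 ≥ 6} = 9 + 9 = 18.
#{M_8 ≥ 6} = #{S_8 ≥ 6} + #{S_8 ≥ 7} = 9 + 1 = 10.
#{M_8 = 5} = 18 - 10 = 8.
P(M_8 = 5) = 8/256 = 1/32

Answer: 1/32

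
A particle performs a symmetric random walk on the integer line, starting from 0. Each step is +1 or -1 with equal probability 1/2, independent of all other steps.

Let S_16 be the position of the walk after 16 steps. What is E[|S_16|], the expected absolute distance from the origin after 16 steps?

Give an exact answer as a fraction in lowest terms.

Answer: 6435/2048

Derivation:
S_16 takes values m ≡ 0 (mod 2) with |m| ≤ 16; P(S_16=m) = C(16,(16+m)/2)/2^16.
Total paths: 2^16 = 65536
Distribution: P(S=-16)=1/65536, P(S=-14)=16/65536, P(S=-12)=120/65536, P(S=-10)=560/65536, P(S=-8)=1820/65536, P(S=-6)=4368/65536, P(S=-4)=8008/65536, P(S=-2)=11440/65536, P(S=0)=12870/65536, P(S=2)=11440/65536, P(S=4)=8008/65536, P(S=6)=4368/65536, P(S=8)=1820/65536, P(S=10)=560/65536, P(S=12)=120/65536, P(S=14)=16/65536, P(S=16)=1/65536
E[|S_16|] = Σ_m |m|·P(S_16=m) = 205920/65536 = 6435/2048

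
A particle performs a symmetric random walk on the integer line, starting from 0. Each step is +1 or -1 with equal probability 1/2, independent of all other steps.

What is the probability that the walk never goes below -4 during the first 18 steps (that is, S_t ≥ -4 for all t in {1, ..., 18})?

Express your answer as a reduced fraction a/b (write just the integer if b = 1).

Answer: 24973/32768

Derivation:
Let f(t,s) = #length-t paths at position s with S_1..S_t all ≥ -4.
f(t,s) = f(t-1,s-1) + f(t-1,s+1) for s ≥ -4; f(t,s) = 0 for s < -4.
t=0: f(0,0)=1
t=1: f(1,-1)=1 f(1,1)=1
t=2: f(2,-2)=1 f(2,0)=2 f(2,2)=1
t=3: f(3,-3)=1 f(3,-1)=3 f(3,1)=3 f(3,3)=1
t=4: f(4,-4)=1 f(4,-2)=4 f(4,0)=6 f(4,2)=4 f(4,4)=1
t=5: f(5,-3)=5 f(5,-1)=10 f(5,1)=10 f(5,3)=5 f(5,5)=1
t=6: f(6,-4)=5 f(6,-2)=15 f(6,0)=20 f(6,2)=15 f(6,4)=6 f(6,6)=1
t=7: f(7,-3)=20 f(7,-1)=35 f(7,1)=35 f(7,3)=21 f(7,5)=7 f(7,7)=1
t=8: f(8,-4)=20 f(8,-2)=55 f(8,0)=70 f(8,2)=56 f(8,4)=28 f(8,6)=8 f(8,8)=1
t=9: f(9,-3)=75 f(9,-1)=125 f(9,1)=126 f(9,3)=84 f(9,5)=36 f(9,7)=9 f(9,9)=1
t=10: f(10,-4)=75 f(10,-2)=200 f(10,0)=251 f(10,2)=210 f(10,4)=120 f(10,6)=45 f(10,8)=10 f(10,10)=1
t=11: f(11,-3)=275 f(11,-1)=451 f(11,1)=461 f(11,3)=330 f(11,5)=165 f(11,7)=55 f(11,9)=11 f(11,11)=1
t=12: f(12,-4)=275 f(12,-2)=726 f(12,0)=912 f(12,2)=791 f(12,4)=495 f(12,6)=220 f(12,8)=66 f(12,10)=12 f(12,12)=1
t=13: f(13,-3)=1001 f(13,-1)=1638 f(13,1)=1703 f(13,3)=1286 f(13,5)=715 f(13,7)=286 f(13,9)=78 f(13,11)=13 f(13,13)=1
t=14: f(14,-4)=1001 f(14,-2)=2639 f(14,0)=3341 f(14,2)=2989 f(14,4)=2001 f(14,6)=1001 f(14,8)=364 f(14,10)=91 f(14,12)=14 f(14,14)=1
t=15: f(15,-3)=3640 f(15,-1)=5980 f(15,1)=6330 f(15,3)=4990 f(15,5)=3002 f(15,7)=1365 f(15,9)=455 f(15,11)=105 f(15,13)=15 f(15,15)=1
t=16: f(16,-4)=3640 f(16,-2)=9620 f(16,0)=12310 f(16,2)=11320 f(16,4)=7992 f(16,6)=4367 f(16,8)=1820 f(16,10)=560 f(16,12)=120 f(16,14)=16 f(16,16)=1
t=17: f(17,-3)=13260 f(17,-1)=21930 f(17,1)=23630 f(17,3)=19312 f(17,5)=12359 f(17,7)=6187 f(17,9)=2380 f(17,11)=680 f(17,13)=136 f(17,15)=17 f(17,17)=1
t=18: f(18,-4)=13260 f(18,-2)=35190 f(18,0)=45560 f(18,2)=42942 f(18,4)=31671 f(18,6)=18546 f(18,8)=8567 f(18,10)=3060 f(18,12)=816 f(18,14)=153 f(18,16)=18 f(18,18)=1
Σ_s f(18,s) = 199784
P = 199784/262144 = 24973/32768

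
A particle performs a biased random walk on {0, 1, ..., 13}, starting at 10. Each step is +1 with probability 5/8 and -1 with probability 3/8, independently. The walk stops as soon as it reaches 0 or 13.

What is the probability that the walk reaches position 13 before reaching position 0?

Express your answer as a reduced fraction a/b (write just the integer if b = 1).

Biased walk: p = 5/8, q = 3/8, r = q/p = 3/5
Gambler's ruin: P(hit 13 before 0 | start at 10) = (1 - r^a)/(1 - r^N)
r^10 = 59049/9765625; r^13 = 1594323/1220703125
P = (1 - 59049/9765625) / (1 - 1594323/1220703125) = 9706576/9765625 / 1219108802/1220703125 = 606661000/609554401

Answer: 606661000/609554401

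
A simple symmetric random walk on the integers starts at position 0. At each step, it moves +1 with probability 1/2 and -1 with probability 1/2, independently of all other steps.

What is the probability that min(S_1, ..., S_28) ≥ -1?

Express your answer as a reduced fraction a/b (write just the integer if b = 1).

Let f(t,s) = #length-t paths at position s with S_1..S_t all ≥ -1.
f(t,s) = f(t-1,s-1) + f(t-1,s+1) for s ≥ -1; f(t,s) = 0 for s < -1.
t=0: f(0,0)=1
t=1: f(1,-1)=1 f(1,1)=1
t=2: f(2,0)=2 f(2,2)=1
t=3: f(3,-1)=2 f(3,1)=3 f(3,3)=1
t=4: f(4,0)=5 f(4,2)=4 f(4,4)=1
t=5: f(5,-1)=5 f(5,1)=9 f(5,3)=5 f(5,5)=1
t=6: f(6,0)=14 f(6,2)=14 f(6,4)=6 f(6,6)=1
t=7: f(7,-1)=14 f(7,1)=28 f(7,3)=20 f(7,5)=7 f(7,7)=1
t=8: f(8,0)=42 f(8,2)=48 f(8,4)=27 f(8,6)=8 f(8,8)=1
t=9: f(9,-1)=42 f(9,1)=90 f(9,3)=75 f(9,5)=35 f(9,7)=9 f(9,9)=1
t=10: f(10,0)=132 f(10,2)=165 f(10,4)=110 f(10,6)=44 f(10,8)=10 f(10,10)=1
t=11: f(11,-1)=132 f(11,1)=297 f(11,3)=275 f(11,5)=154 f(11,7)=54 f(11,9)=11 f(11,11)=1
t=12: f(12,0)=429 f(12,2)=572 f(12,4)=429 f(12,6)=208 f(12,8)=65 f(12,10)=12 f(12,12)=1
t=13: f(13,-1)=429 f(13,1)=1001 f(13,3)=1001 f(13,5)=637 f(13,7)=273 f(13,9)=77 f(13,11)=13 f(13,13)=1
t=14: f(14,0)=1430 f(14,2)=2002 f(14,4)=1638 f(14,6)=910 f(14,8)=350 f(14,10)=90 f(14,12)=14 f(14,14)=1
t=15: f(15,-1)=1430 f(15,1)=3432 f(15,3)=3640 f(15,5)=2548 f(15,7)=1260 f(15,9)=440 f(15,11)=104 f(15,13)=15 f(15,15)=1
t=16: f(16,0)=4862 f(16,2)=7072 f(16,4)=6188 f(16,6)=3808 f(16,8)=1700 f(16,10)=544 f(16,12)=119 f(16,14)=16 f(16,16)=1
t=17: f(17,-1)=4862 f(17,1)=11934 f(17,3)=13260 f(17,5)=9996 f(17,7)=5508 f(17,9)=2244 f(17,11)=663 f(17,13)=135 f(17,15)=17 f(17,17)=1
t=18: f(18,0)=16796 f(18,2)=25194 f(18,4)=23256 f(18,6)=15504 f(18,8)=7752 f(18,10)=2907 f(18,12)=798 f(18,14)=152 f(18,16)=18 f(18,18)=1
t=19: f(19,-1)=16796 f(19,1)=41990 f(19,3)=48450 f(19,5)=38760 f(19,7)=23256 f(19,9)=10659 f(19,11)=3705 f(19,13)=950 f(19,15)=170 f(19,17)=19 f(19,19)=1
t=20: f(20,0)=58786 f(20,2)=90440 f(20,4)=87210 f(20,6)=62016 f(20,8)=33915 f(20,10)=14364 f(20,12)=4655 f(20,14)=1120 f(20,16)=189 f(20,18)=20 f(20,20)=1
t=21: f(21,-1)=58786 f(21,1)=149226 f(21,3)=177650 f(21,5)=149226 f(21,7)=95931 f(21,9)=48279 f(21,11)=19019 f(21,13)=5775 f(21,15)=1309 f(21,17)=209 f(21,19)=21 f(21,21)=1
t=22: f(22,0)=208012 f(22,2)=326876 f(22,4)=326876 f(22,6)=245157 f(22,8)=144210 f(22,10)=67298 f(22,12)=24794 f(22,14)=7084 f(22,16)=1518 f(22,18)=230 f(22,20)=22 f(22,22)=1
t=23: f(23,-1)=208012 f(23,1)=534888 f(23,3)=653752 f(23,5)=572033 f(23,7)=389367 f(23,9)=211508 f(23,11)=92092 f(23,13)=31878 f(23,15)=8602 f(23,17)=1748 f(23,19)=252 f(23,21)=23 f(23,23)=1
t=24: f(24,0)=742900 f(24,2)=1188640 f(24,4)=1225785 f(24,6)=961400 f(24,8)=600875 f(24,10)=303600 f(24,12)=123970 f(24,14)=40480 f(24,16)=10350 f(24,18)=2000 f(24,20)=275 f(24,22)=24 f(24,24)=1
t=25: f(25,-1)=742900 f(25,1)=1931540 f(25,3)=2414425 f(25,5)=2187185 f(25,7)=1562275 f(25,9)=904475 f(25,11)=427570 f(25,13)=164450 f(25,15)=50830 f(25,17)=12350 f(25,19)=2275 f(25,21)=299 f(25,23)=25 f(25,25)=1
t=26: f(26,0)=2674440 f(26,2)=4345965 f(26,4)=4601610 f(26,6)=3749460 f(26,8)=2466750 f(26,10)=1332045 f(26,12)=592020 f(26,14)=215280 f(26,16)=63180 f(26,18)=14625 f(26,20)=2574 f(26,22)=324 f(26,24)=26 f(26,26)=1
t=27: f(27,-1)=2674440 f(27,1)=7020405 f(27,3)=8947575 f(27,5)=8351070 f(27,7)=6216210 f(27,9)=3798795 f(27,11)=1924065 f(27,13)=807300 f(27,15)=278460 f(27,17)=77805 f(27,19)=17199 f(27,21)=2898 f(27,23)=350 f(27,25)=27 f(27,27)=1
t=28: f(28,0)=9694845 f(28,2)=15967980 f(28,4)=17298645 f(28,6)=14567280 f(28,8)=10015005 f(28,10)=5722860 f(28,12)=2731365 f(28,14)=1085760 f(28,16)=356265 f(28,18)=95004 f(28,20)=20097 f(28,22)=3248 f(28,24)=377 f(28,26)=28 f(28,28)=1
Σ_s f(28,s) = 77558760
P = 77558760/268435456 = 9694845/33554432

Answer: 9694845/33554432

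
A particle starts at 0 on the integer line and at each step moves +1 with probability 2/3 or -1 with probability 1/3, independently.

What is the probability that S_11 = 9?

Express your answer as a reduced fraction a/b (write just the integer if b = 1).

To reach position 9 after 11 steps: need 10 steps of +1 and 1 step of -1.
Number of such sequences: C(11,10) = 11
Each has probability (2/3)^10 · (1/3)^1 = 1024/177147
P = 11 · 1024/177147 = 11264/177147

Answer: 11264/177147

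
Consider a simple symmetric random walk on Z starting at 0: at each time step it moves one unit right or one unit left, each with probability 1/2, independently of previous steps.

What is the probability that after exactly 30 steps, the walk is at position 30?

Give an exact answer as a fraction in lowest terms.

To reach position 30 after 30 steps: need 30 steps of +1 and 0 of -1.
Favorable paths: C(30,30) = 1
Total paths: 2^30 = 1073741824
P = 1/1073741824 = 1/1073741824

Answer: 1/1073741824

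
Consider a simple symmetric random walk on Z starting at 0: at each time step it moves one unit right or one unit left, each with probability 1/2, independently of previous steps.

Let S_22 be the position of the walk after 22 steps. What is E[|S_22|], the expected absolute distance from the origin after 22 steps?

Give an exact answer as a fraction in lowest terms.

S_22 takes values m ≡ 0 (mod 2) with |m| ≤ 22; P(S_22=m) = C(22,(22+m)/2)/2^22.
Total paths: 2^22 = 4194304
Distribution: P(S=-22)=1/4194304, P(S=-20)=22/4194304, P(S=-18)=231/4194304, P(S=-16)=1540/4194304, P(S=-14)=7315/4194304, P(S=-12)=26334/4194304, P(S=-10)=74613/4194304, P(S=-8)=170544/4194304, P(S=-6)=319770/4194304, P(S=-4)=497420/4194304, P(S=-2)=646646/4194304, P(S=0)=705432/4194304, P(S=2)=646646/4194304, P(S=4)=497420/4194304, P(S=6)=319770/4194304, P(S=8)=170544/4194304, P(S=10)=74613/4194304, P(S=12)=26334/4194304, P(S=14)=7315/4194304, P(S=16)=1540/4194304, P(S=18)=231/4194304, P(S=20)=22/4194304, P(S=22)=1/4194304
E[|S_22|] = Σ_m |m|·P(S_22=m) = 15519504/4194304 = 969969/262144

Answer: 969969/262144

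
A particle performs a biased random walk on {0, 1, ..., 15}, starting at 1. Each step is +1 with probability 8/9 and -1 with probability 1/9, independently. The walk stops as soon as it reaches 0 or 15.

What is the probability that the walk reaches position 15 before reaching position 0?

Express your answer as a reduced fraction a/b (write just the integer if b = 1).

Biased walk: p = 8/9, q = 1/9, r = q/p = 1/8
Gambler's ruin: P(hit 15 before 0 | start at 1) = (1 - r^a)/(1 - r^N)
r^1 = 1/8; r^15 = 1/35184372088832
P = (1 - 1/8) / (1 - 1/35184372088832) = 7/8 / 35184372088831/35184372088832 = 4398046511104/5026338869833

Answer: 4398046511104/5026338869833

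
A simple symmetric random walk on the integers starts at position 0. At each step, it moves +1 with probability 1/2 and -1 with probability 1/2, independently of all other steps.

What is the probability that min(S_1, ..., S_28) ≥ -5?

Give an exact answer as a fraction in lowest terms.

Let f(t,s) = #length-t paths at position s with S_1..S_t all ≥ -5.
f(t,s) = f(t-1,s-1) + f(t-1,s+1) for s ≥ -5; f(t,s) = 0 for s < -5.
t=0: f(0,0)=1
t=1: f(1,-1)=1 f(1,1)=1
t=2: f(2,-2)=1 f(2,0)=2 f(2,2)=1
t=3: f(3,-3)=1 f(3,-1)=3 f(3,1)=3 f(3,3)=1
t=4: f(4,-4)=1 f(4,-2)=4 f(4,0)=6 f(4,2)=4 f(4,4)=1
t=5: f(5,-5)=1 f(5,-3)=5 f(5,-1)=10 f(5,1)=10 f(5,3)=5 f(5,5)=1
t=6: f(6,-4)=6 f(6,-2)=15 f(6,0)=20 f(6,2)=15 f(6,4)=6 f(6,6)=1
t=7: f(7,-5)=6 f(7,-3)=21 f(7,-1)=35 f(7,1)=35 f(7,3)=21 f(7,5)=7 f(7,7)=1
t=8: f(8,-4)=27 f(8,-2)=56 f(8,0)=70 f(8,2)=56 f(8,4)=28 f(8,6)=8 f(8,8)=1
t=9: f(9,-5)=27 f(9,-3)=83 f(9,-1)=126 f(9,1)=126 f(9,3)=84 f(9,5)=36 f(9,7)=9 f(9,9)=1
t=10: f(10,-4)=110 f(10,-2)=209 f(10,0)=252 f(10,2)=210 f(10,4)=120 f(10,6)=45 f(10,8)=10 f(10,10)=1
t=11: f(11,-5)=110 f(11,-3)=319 f(11,-1)=461 f(11,1)=462 f(11,3)=330 f(11,5)=165 f(11,7)=55 f(11,9)=11 f(11,11)=1
t=12: f(12,-4)=429 f(12,-2)=780 f(12,0)=923 f(12,2)=792 f(12,4)=495 f(12,6)=220 f(12,8)=66 f(12,10)=12 f(12,12)=1
t=13: f(13,-5)=429 f(13,-3)=1209 f(13,-1)=1703 f(13,1)=1715 f(13,3)=1287 f(13,5)=715 f(13,7)=286 f(13,9)=78 f(13,11)=13 f(13,13)=1
t=14: f(14,-4)=1638 f(14,-2)=2912 f(14,0)=3418 f(14,2)=3002 f(14,4)=2002 f(14,6)=1001 f(14,8)=364 f(14,10)=91 f(14,12)=14 f(14,14)=1
t=15: f(15,-5)=1638 f(15,-3)=4550 f(15,-1)=6330 f(15,1)=6420 f(15,3)=5004 f(15,5)=3003 f(15,7)=1365 f(15,9)=455 f(15,11)=105 f(15,13)=15 f(15,15)=1
t=16: f(16,-4)=6188 f(16,-2)=10880 f(16,0)=12750 f(16,2)=11424 f(16,4)=8007 f(16,6)=4368 f(16,8)=1820 f(16,10)=560 f(16,12)=120 f(16,14)=16 f(16,16)=1
t=17: f(17,-5)=6188 f(17,-3)=17068 f(17,-1)=23630 f(17,1)=24174 f(17,3)=19431 f(17,5)=12375 f(17,7)=6188 f(17,9)=2380 f(17,11)=680 f(17,13)=136 f(17,15)=17 f(17,17)=1
t=18: f(18,-4)=23256 f(18,-2)=40698 f(18,0)=47804 f(18,2)=43605 f(18,4)=31806 f(18,6)=18563 f(18,8)=8568 f(18,10)=3060 f(18,12)=816 f(18,14)=153 f(18,16)=18 f(18,18)=1
t=19: f(19,-5)=23256 f(19,-3)=63954 f(19,-1)=88502 f(19,1)=91409 f(19,3)=75411 f(19,5)=50369 f(19,7)=27131 f(19,9)=11628 f(19,11)=3876 f(19,13)=969 f(19,15)=171 f(19,17)=19 f(19,19)=1
t=20: f(20,-4)=87210 f(20,-2)=152456 f(20,0)=179911 f(20,2)=166820 f(20,4)=125780 f(20,6)=77500 f(20,8)=38759 f(20,10)=15504 f(20,12)=4845 f(20,14)=1140 f(20,16)=190 f(20,18)=20 f(20,20)=1
t=21: f(21,-5)=87210 f(21,-3)=239666 f(21,-1)=332367 f(21,1)=346731 f(21,3)=292600 f(21,5)=203280 f(21,7)=116259 f(21,9)=54263 f(21,11)=20349 f(21,13)=5985 f(21,15)=1330 f(21,17)=210 f(21,19)=21 f(21,21)=1
t=22: f(22,-4)=326876 f(22,-2)=572033 f(22,0)=679098 f(22,2)=639331 f(22,4)=495880 f(22,6)=319539 f(22,8)=170522 f(22,10)=74612 f(22,12)=26334 f(22,14)=7315 f(22,16)=1540 f(22,18)=231 f(22,20)=22 f(22,22)=1
t=23: f(23,-5)=326876 f(23,-3)=898909 f(23,-1)=1251131 f(23,1)=1318429 f(23,3)=1135211 f(23,5)=815419 f(23,7)=490061 f(23,9)=245134 f(23,11)=100946 f(23,13)=33649 f(23,15)=8855 f(23,17)=1771 f(23,19)=253 f(23,21)=23 f(23,23)=1
t=24: f(24,-4)=1225785 f(24,-2)=2150040 f(24,0)=2569560 f(24,2)=2453640 f(24,4)=1950630 f(24,6)=1305480 f(24,8)=735195 f(24,10)=346080 f(24,12)=134595 f(24,14)=42504 f(24,16)=10626 f(24,18)=2024 f(24,20)=276 f(24,22)=24 f(24,24)=1
t=25: f(25,-5)=1225785 f(25,-3)=3375825 f(25,-1)=4719600 f(25,1)=5023200 f(25,3)=4404270 f(25,5)=3256110 f(25,7)=2040675 f(25,9)=1081275 f(25,11)=480675 f(25,13)=177099 f(25,15)=53130 f(25,17)=12650 f(25,19)=2300 f(25,21)=300 f(25,23)=25 f(25,25)=1
t=26: f(26,-4)=4601610 f(26,-2)=8095425 f(26,0)=9742800 f(26,2)=9427470 f(26,4)=7660380 f(26,6)=5296785 f(26,8)=3121950 f(26,10)=1561950 f(26,12)=657774 f(26,14)=230229 f(26,16)=65780 f(26,18)=14950 f(26,20)=2600 f(26,22)=325 f(26,24)=26 f(26,26)=1
t=27: f(27,-5)=4601610 f(27,-3)=12697035 f(27,-1)=17838225 f(27,1)=19170270 f(27,3)=17087850 f(27,5)=12957165 f(27,7)=8418735 f(27,9)=4683900 f(27,11)=2219724 f(27,13)=888003 f(27,15)=296009 f(27,17)=80730 f(27,19)=17550 f(27,21)=2925 f(27,23)=351 f(27,25)=27 f(27,27)=1
t=28: f(28,-4)=17298645 f(28,-2)=30535260 f(28,0)=37008495 f(28,2)=36258120 f(28,4)=30045015 f(28,6)=21375900 f(28,8)=13102635 f(28,10)=6903624 f(28,12)=3107727 f(28,14)=1184012 f(28,16)=376739 f(28,18)=98280 f(28,20)=20475 f(28,22)=3276 f(28,24)=378 f(28,26)=28 f(28,28)=1
Σ_s f(28,s) = 197318610
P = 197318610/268435456 = 98659305/134217728

Answer: 98659305/134217728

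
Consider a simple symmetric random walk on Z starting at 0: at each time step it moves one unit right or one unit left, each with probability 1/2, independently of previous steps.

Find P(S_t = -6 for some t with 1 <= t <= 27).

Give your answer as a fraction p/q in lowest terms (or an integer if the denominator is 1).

Count via complement. Let g(t,s) = #length-t paths at position s with S_1..S_t all ≠ -6.
g(t,s) = g(t-1,s-1) + g(t-1,s+1) for s ≠ -6; g(t,-6) = 0.
t=0: g(0,0)=1
t=1: g(1,-1)=1 g(1,1)=1
t=2: g(2,-2)=1 g(2,0)=2 g(2,2)=1
t=3: g(3,-3)=1 g(3,-1)=3 g(3,1)=3 g(3,3)=1
t=4: g(4,-4)=1 g(4,-2)=4 g(4,0)=6 g(4,2)=4 g(4,4)=1
t=5: g(5,-5)=1 g(5,-3)=5 g(5,-1)=10 g(5,1)=10 g(5,3)=5 g(5,5)=1
t=6: g(6,-4)=6 g(6,-2)=15 g(6,0)=20 g(6,2)=15 g(6,4)=6 g(6,6)=1
t=7: g(7,-5)=6 g(7,-3)=21 g(7,-1)=35 g(7,1)=35 g(7,3)=21 g(7,5)=7 g(7,7)=1
t=8: g(8,-4)=27 g(8,-2)=56 g(8,0)=70 g(8,2)=56 g(8,4)=28 g(8,6)=8 g(8,8)=1
t=9: g(9,-5)=27 g(9,-3)=83 g(9,-1)=126 g(9,1)=126 g(9,3)=84 g(9,5)=36 g(9,7)=9 g(9,9)=1
t=10: g(10,-4)=110 g(10,-2)=209 g(10,0)=252 g(10,2)=210 g(10,4)=120 g(10,6)=45 g(10,8)=10 g(10,10)=1
t=11: g(11,-5)=110 g(11,-3)=319 g(11,-1)=461 g(11,1)=462 g(11,3)=330 g(11,5)=165 g(11,7)=55 g(11,9)=11 g(11,11)=1
t=12: g(12,-4)=429 g(12,-2)=780 g(12,0)=923 g(12,2)=792 g(12,4)=495 g(12,6)=220 g(12,8)=66 g(12,10)=12 g(12,12)=1
t=13: g(13,-5)=429 g(13,-3)=1209 g(13,-1)=1703 g(13,1)=1715 g(13,3)=1287 g(13,5)=715 g(13,7)=286 g(13,9)=78 g(13,11)=13 g(13,13)=1
t=14: g(14,-4)=1638 g(14,-2)=2912 g(14,0)=3418 g(14,2)=3002 g(14,4)=2002 g(14,6)=1001 g(14,8)=364 g(14,10)=91 g(14,12)=14 g(14,14)=1
t=15: g(15,-5)=1638 g(15,-3)=4550 g(15,-1)=6330 g(15,1)=6420 g(15,3)=5004 g(15,5)=3003 g(15,7)=1365 g(15,9)=455 g(15,11)=105 g(15,13)=15 g(15,15)=1
t=16: g(16,-4)=6188 g(16,-2)=10880 g(16,0)=12750 g(16,2)=11424 g(16,4)=8007 g(16,6)=4368 g(16,8)=1820 g(16,10)=560 g(16,12)=120 g(16,14)=16 g(16,16)=1
t=17: g(17,-5)=6188 g(17,-3)=17068 g(17,-1)=23630 g(17,1)=24174 g(17,3)=19431 g(17,5)=12375 g(17,7)=6188 g(17,9)=2380 g(17,11)=680 g(17,13)=136 g(17,15)=17 g(17,17)=1
t=18: g(18,-4)=23256 g(18,-2)=40698 g(18,0)=47804 g(18,2)=43605 g(18,4)=31806 g(18,6)=18563 g(18,8)=8568 g(18,10)=3060 g(18,12)=816 g(18,14)=153 g(18,16)=18 g(18,18)=1
t=19: g(19,-5)=23256 g(19,-3)=63954 g(19,-1)=88502 g(19,1)=91409 g(19,3)=75411 g(19,5)=50369 g(19,7)=27131 g(19,9)=11628 g(19,11)=3876 g(19,13)=969 g(19,15)=171 g(19,17)=19 g(19,19)=1
t=20: g(20,-4)=87210 g(20,-2)=152456 g(20,0)=179911 g(20,2)=166820 g(20,4)=125780 g(20,6)=77500 g(20,8)=38759 g(20,10)=15504 g(20,12)=4845 g(20,14)=1140 g(20,16)=190 g(20,18)=20 g(20,20)=1
t=21: g(21,-5)=87210 g(21,-3)=239666 g(21,-1)=332367 g(21,1)=346731 g(21,3)=292600 g(21,5)=203280 g(21,7)=116259 g(21,9)=54263 g(21,11)=20349 g(21,13)=5985 g(21,15)=1330 g(21,17)=210 g(21,19)=21 g(21,21)=1
t=22: g(22,-4)=326876 g(22,-2)=572033 g(22,0)=679098 g(22,2)=639331 g(22,4)=495880 g(22,6)=319539 g(22,8)=170522 g(22,10)=74612 g(22,12)=26334 g(22,14)=7315 g(22,16)=1540 g(22,18)=231 g(22,20)=22 g(22,22)=1
t=23: g(23,-5)=326876 g(23,-3)=898909 g(23,-1)=1251131 g(23,1)=1318429 g(23,3)=1135211 g(23,5)=815419 g(23,7)=490061 g(23,9)=245134 g(23,11)=100946 g(23,13)=33649 g(23,15)=8855 g(23,17)=1771 g(23,19)=253 g(23,21)=23 g(23,23)=1
t=24: g(24,-4)=1225785 g(24,-2)=2150040 g(24,0)=2569560 g(24,2)=2453640 g(24,4)=1950630 g(24,6)=1305480 g(24,8)=735195 g(24,10)=346080 g(24,12)=134595 g(24,14)=42504 g(24,16)=10626 g(24,18)=2024 g(24,20)=276 g(24,22)=24 g(24,24)=1
t=25: g(25,-5)=1225785 g(25,-3)=3375825 g(25,-1)=4719600 g(25,1)=5023200 g(25,3)=4404270 g(25,5)=3256110 g(25,7)=2040675 g(25,9)=1081275 g(25,11)=480675 g(25,13)=177099 g(25,15)=53130 g(25,17)=12650 g(25,19)=2300 g(25,21)=300 g(25,23)=25 g(25,25)=1
t=26: g(26,-4)=4601610 g(26,-2)=8095425 g(26,0)=9742800 g(26,2)=9427470 g(26,4)=7660380 g(26,6)=5296785 g(26,8)=3121950 g(26,10)=1561950 g(26,12)=657774 g(26,14)=230229 g(26,16)=65780 g(26,18)=14950 g(26,20)=2600 g(26,22)=325 g(26,24)=26 g(26,26)=1
t=27: g(27,-5)=4601610 g(27,-3)=12697035 g(27,-1)=17838225 g(27,1)=19170270 g(27,3)=17087850 g(27,5)=12957165 g(27,7)=8418735 g(27,9)=4683900 g(27,11)=2219724 g(27,13)=888003 g(27,15)=296009 g(27,17)=80730 g(27,19)=17550 g(27,21)=2925 g(27,23)=351 g(27,25)=27 g(27,27)=1
Paths never hitting -6: Σ_s g(27,s) = 100960110
Paths hitting -6: 2^27 - 100960110 = 33257618
P = 33257618/134217728 = 16628809/67108864

Answer: 16628809/67108864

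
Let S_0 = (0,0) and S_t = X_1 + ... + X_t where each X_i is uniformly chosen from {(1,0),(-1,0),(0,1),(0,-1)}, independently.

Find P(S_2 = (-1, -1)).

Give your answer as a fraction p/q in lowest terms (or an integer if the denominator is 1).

Let h be the number of horizontal steps (so 2-h are vertical). To end at (-1,-1) need (h-1)/2 right-steps and ((2-h)-1)/2 up-steps.
Sum over h with 1 ≤ h ≤ 1, h ≡ 1 (mod 2), 2-h ≡ 1 (mod 2):
h=1: C(2,1)·C(1,0)·C(1,0) = 2·1·1 = 2
Total favorable: 2
Total paths: 4^2 = 16
P = 2/16 = 1/8

Answer: 1/8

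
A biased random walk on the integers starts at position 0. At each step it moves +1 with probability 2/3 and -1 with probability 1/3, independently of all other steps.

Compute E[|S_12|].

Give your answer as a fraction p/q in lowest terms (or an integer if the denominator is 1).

S_12 takes values m ≡ 0 (mod 2) with |m| ≤ 12; P(S_12=m) = C(12,(12+m)/2) · (2/3)^((12+m)/2) · (1/3)^((12-m)/2).
Distribution: P(S=-12)=1/531441, P(S=-10)=8/177147, P(S=-8)=88/177147, P(S=-6)=1760/531441, P(S=-4)=880/59049, P(S=-2)=2816/59049, P(S=0)=19712/177147, P(S=2)=11264/59049, P(S=4)=14080/59049, P(S=6)=112640/531441, P(S=8)=22528/177147, P(S=10)=8192/177147, P(S=12)=4096/531441
E[|S_12|] = Σ_m |m|·P(S_12=m) = 257372/59049

Answer: 257372/59049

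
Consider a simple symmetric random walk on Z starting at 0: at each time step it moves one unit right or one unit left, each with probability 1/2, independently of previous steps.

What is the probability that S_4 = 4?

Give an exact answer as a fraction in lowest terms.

To reach position 4 after 4 steps: need 4 steps of +1 and 0 of -1.
Favorable paths: C(4,4) = 1
Total paths: 2^4 = 16
P = 1/16 = 1/16

Answer: 1/16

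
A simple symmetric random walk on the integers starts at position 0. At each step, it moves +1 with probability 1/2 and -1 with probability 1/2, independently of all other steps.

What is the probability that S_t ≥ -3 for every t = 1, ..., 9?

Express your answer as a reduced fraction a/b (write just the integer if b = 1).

Answer: 105/128

Derivation:
Let f(t,s) = #length-t paths at position s with S_1..S_t all ≥ -3.
f(t,s) = f(t-1,s-1) + f(t-1,s+1) for s ≥ -3; f(t,s) = 0 for s < -3.
t=0: f(0,0)=1
t=1: f(1,-1)=1 f(1,1)=1
t=2: f(2,-2)=1 f(2,0)=2 f(2,2)=1
t=3: f(3,-3)=1 f(3,-1)=3 f(3,1)=3 f(3,3)=1
t=4: f(4,-2)=4 f(4,0)=6 f(4,2)=4 f(4,4)=1
t=5: f(5,-3)=4 f(5,-1)=10 f(5,1)=10 f(5,3)=5 f(5,5)=1
t=6: f(6,-2)=14 f(6,0)=20 f(6,2)=15 f(6,4)=6 f(6,6)=1
t=7: f(7,-3)=14 f(7,-1)=34 f(7,1)=35 f(7,3)=21 f(7,5)=7 f(7,7)=1
t=8: f(8,-2)=48 f(8,0)=69 f(8,2)=56 f(8,4)=28 f(8,6)=8 f(8,8)=1
t=9: f(9,-3)=48 f(9,-1)=117 f(9,1)=125 f(9,3)=84 f(9,5)=36 f(9,7)=9 f(9,9)=1
Σ_s f(9,s) = 420
P = 420/512 = 105/128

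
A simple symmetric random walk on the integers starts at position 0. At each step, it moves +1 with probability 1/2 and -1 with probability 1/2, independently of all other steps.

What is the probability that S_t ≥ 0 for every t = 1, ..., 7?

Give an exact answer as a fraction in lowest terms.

Let f(t,s) = #length-t paths at position s with S_1..S_t all ≥ 0.
f(t,s) = f(t-1,s-1) + f(t-1,s+1) for s ≥ 0; f(t,s) = 0 for s < 0.
t=0: f(0,0)=1
t=1: f(1,1)=1
t=2: f(2,0)=1 f(2,2)=1
t=3: f(3,1)=2 f(3,3)=1
t=4: f(4,0)=2 f(4,2)=3 f(4,4)=1
t=5: f(5,1)=5 f(5,3)=4 f(5,5)=1
t=6: f(6,0)=5 f(6,2)=9 f(6,4)=5 f(6,6)=1
t=7: f(7,1)=14 f(7,3)=14 f(7,5)=6 f(7,7)=1
Σ_s f(7,s) = 35
P = 35/128 = 35/128

Answer: 35/128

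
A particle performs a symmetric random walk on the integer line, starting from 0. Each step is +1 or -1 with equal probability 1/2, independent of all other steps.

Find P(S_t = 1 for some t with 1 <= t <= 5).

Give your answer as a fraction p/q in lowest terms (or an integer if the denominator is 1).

Count via complement. Let g(t,s) = #length-t paths at position s with S_1..S_t all ≠ 1.
g(t,s) = g(t-1,s-1) + g(t-1,s+1) for s ≠ 1; g(t,1) = 0.
t=0: g(0,0)=1
t=1: g(1,-1)=1
t=2: g(2,-2)=1 g(2,0)=1
t=3: g(3,-3)=1 g(3,-1)=2
t=4: g(4,-4)=1 g(4,-2)=3 g(4,0)=2
t=5: g(5,-5)=1 g(5,-3)=4 g(5,-1)=5
Paths never hitting 1: Σ_s g(5,s) = 10
Paths hitting 1: 2^5 - 10 = 22
P = 22/32 = 11/16

Answer: 11/16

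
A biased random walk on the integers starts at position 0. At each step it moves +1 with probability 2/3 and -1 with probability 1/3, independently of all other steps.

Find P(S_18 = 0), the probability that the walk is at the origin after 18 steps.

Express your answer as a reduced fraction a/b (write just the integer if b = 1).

To be at 0 after 18 steps: need exactly 9 steps of +1 and 9 of -1.
Number of such sequences: C(18,9) = 48620
Each has probability (2/3)^9 · (1/3)^9 = 512/387420489
P = 48620 · 512/387420489 = 24893440/387420489

Answer: 24893440/387420489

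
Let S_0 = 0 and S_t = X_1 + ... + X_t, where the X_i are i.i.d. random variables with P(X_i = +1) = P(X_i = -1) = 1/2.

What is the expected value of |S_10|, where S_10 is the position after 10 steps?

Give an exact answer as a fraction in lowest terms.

S_10 takes values m ≡ 0 (mod 2) with |m| ≤ 10; P(S_10=m) = C(10,(10+m)/2)/2^10.
Total paths: 2^10 = 1024
Distribution: P(S=-10)=1/1024, P(S=-8)=10/1024, P(S=-6)=45/1024, P(S=-4)=120/1024, P(S=-2)=210/1024, P(S=0)=252/1024, P(S=2)=210/1024, P(S=4)=120/1024, P(S=6)=45/1024, P(S=8)=10/1024, P(S=10)=1/1024
E[|S_10|] = Σ_m |m|·P(S_10=m) = 2520/1024 = 315/128

Answer: 315/128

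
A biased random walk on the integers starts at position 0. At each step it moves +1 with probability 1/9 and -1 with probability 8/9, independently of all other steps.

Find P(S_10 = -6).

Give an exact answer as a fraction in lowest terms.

Answer: 83886080/387420489

Derivation:
To reach position -6 after 10 steps: need 2 steps of +1 and 8 steps of -1.
Number of such sequences: C(10,2) = 45
Each has probability (1/9)^2 · (8/9)^8 = 16777216/3486784401
P = 45 · 16777216/3486784401 = 83886080/387420489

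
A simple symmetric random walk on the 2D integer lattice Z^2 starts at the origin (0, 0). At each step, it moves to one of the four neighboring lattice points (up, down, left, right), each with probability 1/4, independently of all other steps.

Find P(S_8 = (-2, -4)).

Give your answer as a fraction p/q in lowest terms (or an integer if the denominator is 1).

Answer: 7/1024

Derivation:
Let h be the number of horizontal steps (so 8-h are vertical). To end at (-2,-4) need (h-2)/2 right-steps and ((8-h)-4)/2 up-steps.
Sum over h with 2 ≤ h ≤ 4, h ≡ 0 (mod 2), 8-h ≡ 0 (mod 2):
h=2: C(8,2)·C(2,0)·C(6,1) = 28·1·6 = 168
h=4: C(8,4)·C(4,1)·C(4,0) = 70·4·1 = 280
Total favorable: 448
Total paths: 4^8 = 65536
P = 448/65536 = 7/1024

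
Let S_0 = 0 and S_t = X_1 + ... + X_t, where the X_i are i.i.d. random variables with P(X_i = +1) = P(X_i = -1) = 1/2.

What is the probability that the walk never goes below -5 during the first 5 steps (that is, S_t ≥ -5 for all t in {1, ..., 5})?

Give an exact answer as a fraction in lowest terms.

Answer: 1

Derivation:
Let f(t,s) = #length-t paths at position s with S_1..S_t all ≥ -5.
f(t,s) = f(t-1,s-1) + f(t-1,s+1) for s ≥ -5; f(t,s) = 0 for s < -5.
t=0: f(0,0)=1
t=1: f(1,-1)=1 f(1,1)=1
t=2: f(2,-2)=1 f(2,0)=2 f(2,2)=1
t=3: f(3,-3)=1 f(3,-1)=3 f(3,1)=3 f(3,3)=1
t=4: f(4,-4)=1 f(4,-2)=4 f(4,0)=6 f(4,2)=4 f(4,4)=1
t=5: f(5,-5)=1 f(5,-3)=5 f(5,-1)=10 f(5,1)=10 f(5,3)=5 f(5,5)=1
Σ_s f(5,s) = 32
P = 32/32 = 1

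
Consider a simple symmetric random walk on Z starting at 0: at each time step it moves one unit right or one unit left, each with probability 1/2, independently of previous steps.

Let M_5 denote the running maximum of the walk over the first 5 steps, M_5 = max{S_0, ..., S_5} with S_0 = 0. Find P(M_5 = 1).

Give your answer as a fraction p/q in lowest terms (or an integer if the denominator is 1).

Let M_5 = max(S_0,...,S_5). Use the reflection principle: for j ≥ 1, #{paths with M_5 ≥ j} = #{S_5 ≥ j} + #{S_5 ≥ j+1}.
By reflection, #{M_5 ≥ 1} = #{S_5 ≥ 1} + #{S_5 ≥ 2} = 16 + 6 = 22.
#{M_5 ≥ 2} = #{S_5 ≥ 2} + #{S_5 ≥ 3} = 6 + 6 = 12.
#{M_5 = 1} = 22 - 12 = 10.
P(M_5 = 1) = 10/32 = 5/16

Answer: 5/16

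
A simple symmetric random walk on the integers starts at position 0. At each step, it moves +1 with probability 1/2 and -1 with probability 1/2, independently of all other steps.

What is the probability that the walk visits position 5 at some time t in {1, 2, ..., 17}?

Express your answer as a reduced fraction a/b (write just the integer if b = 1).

Answer: 7795/32768

Derivation:
Count via complement. Let g(t,s) = #length-t paths at position s with S_1..S_t all ≠ 5.
g(t,s) = g(t-1,s-1) + g(t-1,s+1) for s ≠ 5; g(t,5) = 0.
t=0: g(0,0)=1
t=1: g(1,-1)=1 g(1,1)=1
t=2: g(2,-2)=1 g(2,0)=2 g(2,2)=1
t=3: g(3,-3)=1 g(3,-1)=3 g(3,1)=3 g(3,3)=1
t=4: g(4,-4)=1 g(4,-2)=4 g(4,0)=6 g(4,2)=4 g(4,4)=1
t=5: g(5,-5)=1 g(5,-3)=5 g(5,-1)=10 g(5,1)=10 g(5,3)=5
t=6: g(6,-6)=1 g(6,-4)=6 g(6,-2)=15 g(6,0)=20 g(6,2)=15 g(6,4)=5
t=7: g(7,-7)=1 g(7,-5)=7 g(7,-3)=21 g(7,-1)=35 g(7,1)=35 g(7,3)=20
t=8: g(8,-8)=1 g(8,-6)=8 g(8,-4)=28 g(8,-2)=56 g(8,0)=70 g(8,2)=55 g(8,4)=20
t=9: g(9,-9)=1 g(9,-7)=9 g(9,-5)=36 g(9,-3)=84 g(9,-1)=126 g(9,1)=125 g(9,3)=75
t=10: g(10,-10)=1 g(10,-8)=10 g(10,-6)=45 g(10,-4)=120 g(10,-2)=210 g(10,0)=251 g(10,2)=200 g(10,4)=75
t=11: g(11,-11)=1 g(11,-9)=11 g(11,-7)=55 g(11,-5)=165 g(11,-3)=330 g(11,-1)=461 g(11,1)=451 g(11,3)=275
t=12: g(12,-12)=1 g(12,-10)=12 g(12,-8)=66 g(12,-6)=220 g(12,-4)=495 g(12,-2)=791 g(12,0)=912 g(12,2)=726 g(12,4)=275
t=13: g(13,-13)=1 g(13,-11)=13 g(13,-9)=78 g(13,-7)=286 g(13,-5)=715 g(13,-3)=1286 g(13,-1)=1703 g(13,1)=1638 g(13,3)=1001
t=14: g(14,-14)=1 g(14,-12)=14 g(14,-10)=91 g(14,-8)=364 g(14,-6)=1001 g(14,-4)=2001 g(14,-2)=2989 g(14,0)=3341 g(14,2)=2639 g(14,4)=1001
t=15: g(15,-15)=1 g(15,-13)=15 g(15,-11)=105 g(15,-9)=455 g(15,-7)=1365 g(15,-5)=3002 g(15,-3)=4990 g(15,-1)=6330 g(15,1)=5980 g(15,3)=3640
t=16: g(16,-16)=1 g(16,-14)=16 g(16,-12)=120 g(16,-10)=560 g(16,-8)=1820 g(16,-6)=4367 g(16,-4)=7992 g(16,-2)=11320 g(16,0)=12310 g(16,2)=9620 g(16,4)=3640
t=17: g(17,-17)=1 g(17,-15)=17 g(17,-13)=136 g(17,-11)=680 g(17,-9)=2380 g(17,-7)=6187 g(17,-5)=12359 g(17,-3)=19312 g(17,-1)=23630 g(17,1)=21930 g(17,3)=13260
Paths never hitting 5: Σ_s g(17,s) = 99892
Paths hitting 5: 2^17 - 99892 = 31180
P = 31180/131072 = 7795/32768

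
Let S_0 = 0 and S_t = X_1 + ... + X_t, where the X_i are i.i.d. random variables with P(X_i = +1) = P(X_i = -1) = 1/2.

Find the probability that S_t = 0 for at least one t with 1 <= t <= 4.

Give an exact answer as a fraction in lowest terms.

Answer: 5/8

Derivation:
Count via complement. Let g(t,s) = #length-t paths at position s with S_1..S_t all ≠ 0.
g(t,s) = g(t-1,s-1) + g(t-1,s+1) for s ≠ 0; g(t,0) = 0.
t=0: g(0,0)=1
t=1: g(1,-1)=1 g(1,1)=1
t=2: g(2,-2)=1 g(2,2)=1
t=3: g(3,-3)=1 g(3,-1)=1 g(3,1)=1 g(3,3)=1
t=4: g(4,-4)=1 g(4,-2)=2 g(4,2)=2 g(4,4)=1
Paths never hitting 0: Σ_s g(4,s) = 6
Paths hitting 0: 2^4 - 6 = 10
P = 10/16 = 5/8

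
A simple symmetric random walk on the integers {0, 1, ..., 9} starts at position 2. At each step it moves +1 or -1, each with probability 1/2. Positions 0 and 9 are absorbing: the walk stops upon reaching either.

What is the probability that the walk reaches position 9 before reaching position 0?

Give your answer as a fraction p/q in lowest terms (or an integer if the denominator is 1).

Symmetric walk (p = 1/2): the harmonic-function argument gives P(hit 9 before 0 | start at 2) = a/N.
P = 2/9 = 2/9

Answer: 2/9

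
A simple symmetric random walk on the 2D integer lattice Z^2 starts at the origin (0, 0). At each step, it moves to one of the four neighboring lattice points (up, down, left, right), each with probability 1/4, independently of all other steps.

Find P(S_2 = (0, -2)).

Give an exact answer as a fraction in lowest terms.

Let h be the number of horizontal steps (so 2-h are vertical). To end at (0,-2) need (h+0)/2 right-steps and ((2-h)-2)/2 up-steps.
Sum over h with 0 ≤ h ≤ 0, h ≡ 0 (mod 2), 2-h ≡ 0 (mod 2):
h=0: C(2,0)·C(0,0)·C(2,0) = 1·1·1 = 1
Total favorable: 1
Total paths: 4^2 = 16
P = 1/16 = 1/16

Answer: 1/16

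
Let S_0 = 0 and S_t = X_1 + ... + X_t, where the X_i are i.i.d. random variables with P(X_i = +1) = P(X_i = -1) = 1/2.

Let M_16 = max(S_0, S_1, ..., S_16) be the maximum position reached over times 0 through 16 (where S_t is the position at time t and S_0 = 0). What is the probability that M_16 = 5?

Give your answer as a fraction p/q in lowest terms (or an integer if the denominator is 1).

Answer: 273/4096

Derivation:
Let M_16 = max(S_0,...,S_16). Use the reflection principle: for j ≥ 1, #{paths with M_16 ≥ j} = #{S_16 ≥ j} + #{S_16 ≥ j+1}.
By reflection, #{M_16 ≥ 5} = #{S_16 ≥ 5} + #{S_16 ≥ 6} = 6885 + 6885 = 13770.
#{M_16 ≥ 6} = #{S_16 ≥ 6} + #{S_16 ≥ 7} = 6885 + 2517 = 9402.
#{M_16 = 5} = 13770 - 9402 = 4368.
P(M_16 = 5) = 4368/65536 = 273/4096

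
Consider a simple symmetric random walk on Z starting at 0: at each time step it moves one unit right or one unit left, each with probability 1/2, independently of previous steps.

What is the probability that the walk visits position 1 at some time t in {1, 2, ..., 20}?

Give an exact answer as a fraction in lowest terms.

Count via complement. Let g(t,s) = #length-t paths at position s with S_1..S_t all ≠ 1.
g(t,s) = g(t-1,s-1) + g(t-1,s+1) for s ≠ 1; g(t,1) = 0.
t=0: g(0,0)=1
t=1: g(1,-1)=1
t=2: g(2,-2)=1 g(2,0)=1
t=3: g(3,-3)=1 g(3,-1)=2
t=4: g(4,-4)=1 g(4,-2)=3 g(4,0)=2
t=5: g(5,-5)=1 g(5,-3)=4 g(5,-1)=5
t=6: g(6,-6)=1 g(6,-4)=5 g(6,-2)=9 g(6,0)=5
t=7: g(7,-7)=1 g(7,-5)=6 g(7,-3)=14 g(7,-1)=14
t=8: g(8,-8)=1 g(8,-6)=7 g(8,-4)=20 g(8,-2)=28 g(8,0)=14
t=9: g(9,-9)=1 g(9,-7)=8 g(9,-5)=27 g(9,-3)=48 g(9,-1)=42
t=10: g(10,-10)=1 g(10,-8)=9 g(10,-6)=35 g(10,-4)=75 g(10,-2)=90 g(10,0)=42
t=11: g(11,-11)=1 g(11,-9)=10 g(11,-7)=44 g(11,-5)=110 g(11,-3)=165 g(11,-1)=132
t=12: g(12,-12)=1 g(12,-10)=11 g(12,-8)=54 g(12,-6)=154 g(12,-4)=275 g(12,-2)=297 g(12,0)=132
t=13: g(13,-13)=1 g(13,-11)=12 g(13,-9)=65 g(13,-7)=208 g(13,-5)=429 g(13,-3)=572 g(13,-1)=429
t=14: g(14,-14)=1 g(14,-12)=13 g(14,-10)=77 g(14,-8)=273 g(14,-6)=637 g(14,-4)=1001 g(14,-2)=1001 g(14,0)=429
t=15: g(15,-15)=1 g(15,-13)=14 g(15,-11)=90 g(15,-9)=350 g(15,-7)=910 g(15,-5)=1638 g(15,-3)=2002 g(15,-1)=1430
t=16: g(16,-16)=1 g(16,-14)=15 g(16,-12)=104 g(16,-10)=440 g(16,-8)=1260 g(16,-6)=2548 g(16,-4)=3640 g(16,-2)=3432 g(16,0)=1430
t=17: g(17,-17)=1 g(17,-15)=16 g(17,-13)=119 g(17,-11)=544 g(17,-9)=1700 g(17,-7)=3808 g(17,-5)=6188 g(17,-3)=7072 g(17,-1)=4862
t=18: g(18,-18)=1 g(18,-16)=17 g(18,-14)=135 g(18,-12)=663 g(18,-10)=2244 g(18,-8)=5508 g(18,-6)=9996 g(18,-4)=13260 g(18,-2)=11934 g(18,0)=4862
t=19: g(19,-19)=1 g(19,-17)=18 g(19,-15)=152 g(19,-13)=798 g(19,-11)=2907 g(19,-9)=7752 g(19,-7)=15504 g(19,-5)=23256 g(19,-3)=25194 g(19,-1)=16796
t=20: g(20,-20)=1 g(20,-18)=19 g(20,-16)=170 g(20,-14)=950 g(20,-12)=3705 g(20,-10)=10659 g(20,-8)=23256 g(20,-6)=38760 g(20,-4)=48450 g(20,-2)=41990 g(20,0)=16796
Paths never hitting 1: Σ_s g(20,s) = 184756
Paths hitting 1: 2^20 - 184756 = 863820
P = 863820/1048576 = 215955/262144

Answer: 215955/262144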